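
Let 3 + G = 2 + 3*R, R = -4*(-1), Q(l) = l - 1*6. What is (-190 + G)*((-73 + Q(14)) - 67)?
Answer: 23628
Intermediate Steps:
Q(l) = -6 + l (Q(l) = l - 6 = -6 + l)
R = 4
G = 11 (G = -3 + (2 + 3*4) = -3 + (2 + 12) = -3 + 14 = 11)
(-190 + G)*((-73 + Q(14)) - 67) = (-190 + 11)*((-73 + (-6 + 14)) - 67) = -179*((-73 + 8) - 67) = -179*(-65 - 67) = -179*(-132) = 23628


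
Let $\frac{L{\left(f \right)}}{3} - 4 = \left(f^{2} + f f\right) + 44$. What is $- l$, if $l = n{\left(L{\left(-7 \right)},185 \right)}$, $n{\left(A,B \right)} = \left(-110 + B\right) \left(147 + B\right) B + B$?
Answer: $-4606685$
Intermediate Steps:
$L{\left(f \right)} = 144 + 6 f^{2}$ ($L{\left(f \right)} = 12 + 3 \left(\left(f^{2} + f f\right) + 44\right) = 12 + 3 \left(\left(f^{2} + f^{2}\right) + 44\right) = 12 + 3 \left(2 f^{2} + 44\right) = 12 + 3 \left(44 + 2 f^{2}\right) = 12 + \left(132 + 6 f^{2}\right) = 144 + 6 f^{2}$)
$n{\left(A,B \right)} = B + B \left(-110 + B\right) \left(147 + B\right)$ ($n{\left(A,B \right)} = B \left(-110 + B\right) \left(147 + B\right) + B = B + B \left(-110 + B\right) \left(147 + B\right)$)
$l = 4606685$ ($l = 185 \left(-16169 + 185^{2} + 37 \cdot 185\right) = 185 \left(-16169 + 34225 + 6845\right) = 185 \cdot 24901 = 4606685$)
$- l = \left(-1\right) 4606685 = -4606685$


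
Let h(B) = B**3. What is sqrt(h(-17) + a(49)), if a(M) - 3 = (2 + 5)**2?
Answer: I*sqrt(4861) ≈ 69.721*I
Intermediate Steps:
a(M) = 52 (a(M) = 3 + (2 + 5)**2 = 3 + 7**2 = 3 + 49 = 52)
sqrt(h(-17) + a(49)) = sqrt((-17)**3 + 52) = sqrt(-4913 + 52) = sqrt(-4861) = I*sqrt(4861)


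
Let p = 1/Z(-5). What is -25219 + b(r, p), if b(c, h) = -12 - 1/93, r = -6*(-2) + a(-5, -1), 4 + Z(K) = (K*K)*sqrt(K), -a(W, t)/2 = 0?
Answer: -2346484/93 ≈ -25231.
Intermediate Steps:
a(W, t) = 0 (a(W, t) = -2*0 = 0)
Z(K) = -4 + K**(5/2) (Z(K) = -4 + (K*K)*sqrt(K) = -4 + K**2*sqrt(K) = -4 + K**(5/2))
r = 12 (r = -6*(-2) + 0 = 12 + 0 = 12)
p = 1/(-4 + 25*I*sqrt(5)) (p = 1/(-4 + (-5)**(5/2)) = 1/(-4 + 25*I*sqrt(5)) ≈ -0.0012735 - 0.017797*I)
b(c, h) = -1117/93 (b(c, h) = -12 - 1*1/93 = -12 - 1/93 = -1117/93)
-25219 + b(r, p) = -25219 - 1117/93 = -2346484/93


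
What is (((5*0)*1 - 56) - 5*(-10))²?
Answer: 36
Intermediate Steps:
(((5*0)*1 - 56) - 5*(-10))² = ((0*1 - 56) + 50)² = ((0 - 56) + 50)² = (-56 + 50)² = (-6)² = 36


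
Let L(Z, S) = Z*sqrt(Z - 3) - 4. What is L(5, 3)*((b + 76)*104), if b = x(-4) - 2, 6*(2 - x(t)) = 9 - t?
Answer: -92144/3 + 115180*sqrt(2)/3 ≈ 23582.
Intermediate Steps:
x(t) = 1/2 + t/6 (x(t) = 2 - (9 - t)/6 = 2 + (-3/2 + t/6) = 1/2 + t/6)
b = -13/6 (b = (1/2 + (1/6)*(-4)) - 2 = (1/2 - 2/3) - 2 = -1/6 - 2 = -13/6 ≈ -2.1667)
L(Z, S) = -4 + Z*sqrt(-3 + Z) (L(Z, S) = Z*sqrt(-3 + Z) - 4 = -4 + Z*sqrt(-3 + Z))
L(5, 3)*((b + 76)*104) = (-4 + 5*sqrt(-3 + 5))*((-13/6 + 76)*104) = (-4 + 5*sqrt(2))*((443/6)*104) = (-4 + 5*sqrt(2))*(23036/3) = -92144/3 + 115180*sqrt(2)/3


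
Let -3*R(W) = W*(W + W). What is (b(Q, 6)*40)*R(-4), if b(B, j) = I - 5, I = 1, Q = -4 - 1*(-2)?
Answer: 5120/3 ≈ 1706.7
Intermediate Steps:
R(W) = -2*W²/3 (R(W) = -W*(W + W)/3 = -W*2*W/3 = -2*W²/3)
Q = -2 (Q = -4 + 2 = -2)
b(B, j) = -4 (b(B, j) = 1 - 5 = -4)
(b(Q, 6)*40)*R(-4) = (-4*40)*(-⅔*(-4)²) = -(-320)*16/3 = -160*(-32/3) = 5120/3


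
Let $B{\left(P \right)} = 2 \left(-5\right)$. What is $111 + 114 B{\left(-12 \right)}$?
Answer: $-1029$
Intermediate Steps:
$B{\left(P \right)} = -10$
$111 + 114 B{\left(-12 \right)} = 111 + 114 \left(-10\right) = 111 - 1140 = -1029$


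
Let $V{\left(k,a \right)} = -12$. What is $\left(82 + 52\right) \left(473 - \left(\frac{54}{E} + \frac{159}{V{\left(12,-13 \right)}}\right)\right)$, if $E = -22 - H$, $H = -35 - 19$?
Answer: $\frac{519451}{8} \approx 64931.0$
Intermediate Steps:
$H = -54$
$E = 32$ ($E = -22 - -54 = -22 + 54 = 32$)
$\left(82 + 52\right) \left(473 - \left(\frac{54}{E} + \frac{159}{V{\left(12,-13 \right)}}\right)\right) = \left(82 + 52\right) \left(473 - \left(- \frac{53}{4} + \frac{27}{16}\right)\right) = 134 \left(473 - - \frac{185}{16}\right) = 134 \left(473 + \left(- \frac{27}{16} + \frac{53}{4}\right)\right) = 134 \left(473 + \frac{185}{16}\right) = 134 \cdot \frac{7753}{16} = \frac{519451}{8}$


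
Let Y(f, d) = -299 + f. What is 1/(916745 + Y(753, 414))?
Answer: 1/917199 ≈ 1.0903e-6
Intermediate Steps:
1/(916745 + Y(753, 414)) = 1/(916745 + (-299 + 753)) = 1/(916745 + 454) = 1/917199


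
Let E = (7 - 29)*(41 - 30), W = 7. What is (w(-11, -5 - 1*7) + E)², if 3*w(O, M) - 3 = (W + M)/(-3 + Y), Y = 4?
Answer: 529984/9 ≈ 58887.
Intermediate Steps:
w(O, M) = 10/3 + M/3 (w(O, M) = 1 + ((7 + M)/(-3 + 4))/3 = 1 + ((7 + M)/1)/3 = 1 + ((7 + M)*1)/3 = 1 + (7 + M)/3 = 1 + (7/3 + M/3) = 10/3 + M/3)
E = -242 (E = -22*11 = -242)
(w(-11, -5 - 1*7) + E)² = ((10/3 + (-5 - 1*7)/3) - 242)² = ((10/3 + (-5 - 7)/3) - 242)² = ((10/3 + (⅓)*(-12)) - 242)² = ((10/3 - 4) - 242)² = (-⅔ - 242)² = (-728/3)² = 529984/9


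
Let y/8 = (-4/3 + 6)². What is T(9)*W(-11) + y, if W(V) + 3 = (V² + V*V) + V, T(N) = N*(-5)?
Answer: -90772/9 ≈ -10086.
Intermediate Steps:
y = 1568/9 (y = 8*(-4/3 + 6)² = 8*(14/3)² = 8*(196/9) = 1568/9 ≈ 174.22)
T(N) = -5*N
W(V) = -3 + V + 2*V² (W(V) = -3 + ((V² + V*V) + V) = -3 + ((V² + V²) + V) = -3 + (2*V² + V) = -3 + (V + 2*V²) = -3 + V + 2*V²)
T(9)*W(-11) + y = (-5*9)*(-3 - 11 + 2*(-11)²) + 1568/9 = -45*(-3 - 11 + 2*121) + 1568/9 = -45*(-3 - 11 + 242) + 1568/9 = -45*228 + 1568/9 = -10260 + 1568/9 = -90772/9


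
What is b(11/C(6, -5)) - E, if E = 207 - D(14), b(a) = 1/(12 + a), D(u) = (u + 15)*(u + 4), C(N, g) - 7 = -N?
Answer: 7246/23 ≈ 315.04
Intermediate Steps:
C(N, g) = 7 - N
D(u) = (4 + u)*(15 + u) (D(u) = (15 + u)*(4 + u) = (4 + u)*(15 + u))
E = -315 (E = 207 - (60 + 14² + 19*14) = 207 - (60 + 196 + 266) = 207 - 1*522 = 207 - 522 = -315)
b(11/C(6, -5)) - E = 1/(12 + 11/(7 - 1*6)) - 1*(-315) = 1/(12 + 11/(7 - 6)) + 315 = 1/(12 + 11/1) + 315 = 1/(12 + 11*1) + 315 = 1/(12 + 11) + 315 = 1/23 + 315 = 7246/23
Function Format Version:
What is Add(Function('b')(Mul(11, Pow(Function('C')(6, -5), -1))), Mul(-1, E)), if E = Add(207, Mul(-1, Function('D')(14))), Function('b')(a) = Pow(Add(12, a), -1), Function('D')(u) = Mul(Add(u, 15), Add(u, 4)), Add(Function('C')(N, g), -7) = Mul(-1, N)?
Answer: Rational(7246, 23) ≈ 315.04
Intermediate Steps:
Function('C')(N, g) = Add(7, Mul(-1, N))
Function('D')(u) = Mul(Add(4, u), Add(15, u)) (Function('D')(u) = Mul(Add(15, u), Add(4, u)) = Mul(Add(4, u), Add(15, u)))
E = -315 (E = Add(207, Mul(-1, Add(60, Pow(14, 2), Mul(19, 14)))) = Add(207, Mul(-1, Add(60, 196, 266))) = Add(207, Mul(-1, 522)) = Add(207, -522) = -315)
Add(Function('b')(Mul(11, Pow(Function('C')(6, -5), -1))), Mul(-1, E)) = Add(Pow(Add(12, Mul(11, Pow(Add(7, Mul(-1, 6)), -1))), -1), Mul(-1, -315)) = Add(Pow(Add(12, Mul(11, Pow(Add(7, -6), -1))), -1), 315) = Add(Pow(Add(12, Mul(11, Pow(1, -1))), -1), 315) = Add(Pow(Add(12, Mul(11, 1)), -1), 315) = Add(Pow(Add(12, 11), -1), 315) = Add(Pow(23, -1), 315) = Add(Rational(1, 23), 315) = Rational(7246, 23)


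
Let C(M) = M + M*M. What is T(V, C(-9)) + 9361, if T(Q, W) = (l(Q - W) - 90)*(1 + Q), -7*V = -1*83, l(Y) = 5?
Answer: 57877/7 ≈ 8268.1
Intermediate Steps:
V = 83/7 (V = -(-1)*83/7 = -⅐*(-83) = 83/7 ≈ 11.857)
C(M) = M + M²
T(Q, W) = -85 - 85*Q (T(Q, W) = (5 - 90)*(1 + Q) = -85*(1 + Q) = -85 - 85*Q)
T(V, C(-9)) + 9361 = (-85 - 85*83/7) + 9361 = (-85 - 7055/7) + 9361 = -7650/7 + 9361 = 57877/7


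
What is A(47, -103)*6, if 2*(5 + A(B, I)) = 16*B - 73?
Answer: 2007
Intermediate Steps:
A(B, I) = -83/2 + 8*B (A(B, I) = -5 + (16*B - 73)/2 = -5 + (-73 + 16*B)/2 = -5 + (-73/2 + 8*B) = -83/2 + 8*B)
A(47, -103)*6 = (-83/2 + 8*47)*6 = (-83/2 + 376)*6 = (669/2)*6 = 2007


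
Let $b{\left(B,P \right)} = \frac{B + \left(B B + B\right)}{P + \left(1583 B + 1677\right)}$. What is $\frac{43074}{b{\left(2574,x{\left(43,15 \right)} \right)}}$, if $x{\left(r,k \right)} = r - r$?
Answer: $\frac{750356259}{28336} \approx 26481.0$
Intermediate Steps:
$x{\left(r,k \right)} = 0$
$b{\left(B,P \right)} = \frac{B^{2} + 2 B}{1677 + P + 1583 B}$ ($b{\left(B,P \right)} = \frac{B + \left(B^{2} + B\right)}{P + \left(1677 + 1583 B\right)} = \frac{B + \left(B + B^{2}\right)}{1677 + P + 1583 B} = \frac{B^{2} + 2 B}{1677 + P + 1583 B}$)
$\frac{43074}{b{\left(2574,x{\left(43,15 \right)} \right)}} = \frac{43074}{2574 \frac{1}{1677 + 0 + 1583 \cdot 2574} \left(2 + 2574\right)} = \frac{43074}{2574 \frac{1}{1677 + 0 + 4074642} \cdot 2576} = \frac{43074}{2574 \cdot \frac{1}{4076319} \cdot 2576} = \frac{43074}{\frac{170016}{104521}} = 43074 \cdot \frac{104521}{170016} = \frac{750356259}{28336}$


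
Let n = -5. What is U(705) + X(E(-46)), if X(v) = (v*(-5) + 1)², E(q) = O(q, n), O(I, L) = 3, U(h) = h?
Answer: 901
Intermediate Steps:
E(q) = 3
X(v) = (1 - 5*v)² (X(v) = (-5*v + 1)² = (1 - 5*v)²)
U(705) + X(E(-46)) = 705 + (-1 + 5*3)² = 705 + (-1 + 15)² = 705 + 14² = 705 + 196 = 901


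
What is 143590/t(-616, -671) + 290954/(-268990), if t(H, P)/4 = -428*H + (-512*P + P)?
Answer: -166815970141/163150235710 ≈ -1.0225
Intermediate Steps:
t(H, P) = -2044*P - 1712*H (t(H, P) = 4*(-428*H + (-512*P + P)) = 4*(-428*H - 511*P) = 4*(-511*P - 428*H) = -2044*P - 1712*H)
143590/t(-616, -671) + 290954/(-268990) = 143590/(-2044*(-671) - 1712*(-616)) + 290954/(-268990) = 143590/(1371524 + 1054592) + 290954*(-1/268990) = 143590/2426116 - 145477/134495 = 143590*(1/2426116) - 145477/134495 = 71795/1213058 - 145477/134495 = -166815970141/163150235710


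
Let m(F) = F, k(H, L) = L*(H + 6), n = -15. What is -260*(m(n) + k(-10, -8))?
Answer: -4420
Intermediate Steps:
k(H, L) = L*(6 + H)
-260*(m(n) + k(-10, -8)) = -260*(-15 - 8*(6 - 10)) = -260*(-15 - 8*(-4)) = -260*(-15 + 32) = -260*17 = -4420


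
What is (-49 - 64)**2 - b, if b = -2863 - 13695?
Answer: 29327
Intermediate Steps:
b = -16558
(-49 - 64)**2 - b = (-49 - 64)**2 - 1*(-16558) = (-113)**2 + 16558 = 12769 + 16558 = 29327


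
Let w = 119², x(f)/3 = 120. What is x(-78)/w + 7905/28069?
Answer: 122047545/397485109 ≈ 0.30705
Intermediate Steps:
x(f) = 360 (x(f) = 3*120 = 360)
w = 14161
x(-78)/w + 7905/28069 = 360/14161 + 7905/28069 = 122047545/397485109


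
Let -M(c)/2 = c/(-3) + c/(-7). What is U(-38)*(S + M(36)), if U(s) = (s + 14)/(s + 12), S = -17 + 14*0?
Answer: 1452/91 ≈ 15.956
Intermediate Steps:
M(c) = 20*c/21 (M(c) = -2*(c/(-3) + c/(-7)) = -2*(c*(-⅓) + c*(-⅐)) = -2*(-c/3 - c/7) = -(-20)*c/21 = 20*c/21)
S = -17 (S = -17 + 0 = -17)
U(s) = (14 + s)/(12 + s)
U(-38)*(S + M(36)) = ((14 - 38)/(12 - 38))*(-17 + (20/21)*36) = (-24/(-26))*(-17 + 240/7) = -1/26*(-24)*(121/7) = (12/13)*(121/7) = 1452/91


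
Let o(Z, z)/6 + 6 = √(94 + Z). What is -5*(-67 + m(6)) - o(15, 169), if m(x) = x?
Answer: 341 - 6*√109 ≈ 278.36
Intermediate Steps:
o(Z, z) = -36 + 6*√(94 + Z)
-5*(-67 + m(6)) - o(15, 169) = -5*(-67 + 6) - (-36 + 6*√(94 + 15)) = -5*(-61) - (-36 + 6*√109) = 305 + (36 - 6*√109) = 341 - 6*√109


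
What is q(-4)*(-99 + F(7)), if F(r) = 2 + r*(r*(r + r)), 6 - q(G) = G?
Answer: 5890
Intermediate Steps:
q(G) = 6 - G
F(r) = 2 + 2*r³ (F(r) = 2 + r*(r*(2*r)) = 2 + r*(2*r²) = 2 + 2*r³)
q(-4)*(-99 + F(7)) = (6 - 1*(-4))*(-99 + (2 + 2*7³)) = (6 + 4)*(-99 + (2 + 2*343)) = 10*(-99 + (2 + 686)) = 10*(-99 + 688) = 10*589 = 5890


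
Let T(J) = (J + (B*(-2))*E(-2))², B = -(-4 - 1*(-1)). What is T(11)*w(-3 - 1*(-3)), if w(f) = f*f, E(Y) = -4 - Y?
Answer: 0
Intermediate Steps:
w(f) = f²
B = 3 (B = -(-4 + 1) = -1*(-3) = 3)
T(J) = (12 + J)² (T(J) = (J + (3*(-2))*(-4 - 1*(-2)))² = (J - 6*(-4 + 2))² = (J - 6*(-2))² = (J + 12)² = (12 + J)²)
T(11)*w(-3 - 1*(-3)) = (12 + 11)²*(-3 - 1*(-3))² = 23²*(-3 + 3)² = 529*0² = 529*0 = 0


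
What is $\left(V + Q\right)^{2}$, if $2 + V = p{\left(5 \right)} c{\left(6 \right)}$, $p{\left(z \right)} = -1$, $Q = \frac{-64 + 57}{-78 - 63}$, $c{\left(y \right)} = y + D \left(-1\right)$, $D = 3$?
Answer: $\frac{487204}{19881} \approx 24.506$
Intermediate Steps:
$c{\left(y \right)} = -3 + y$ ($c{\left(y \right)} = y + 3 \left(-1\right) = y - 3 = -3 + y$)
$Q = \frac{7}{141}$ ($Q = - \frac{7}{-141} = \left(-7\right) \left(- \frac{1}{141}\right) = \frac{7}{141} \approx 0.049645$)
$V = -5$ ($V = -2 - \left(-3 + 6\right) = -2 - 3 = -5$)
$\left(V + Q\right)^{2} = \left(-5 + \frac{7}{141}\right)^{2} = \left(- \frac{698}{141}\right)^{2} = \frac{487204}{19881}$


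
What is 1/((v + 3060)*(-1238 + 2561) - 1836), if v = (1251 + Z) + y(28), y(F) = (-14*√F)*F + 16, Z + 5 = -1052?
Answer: 80081/206838128502 + 9604*√7/103419064251 ≈ 6.3286e-7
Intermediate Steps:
Z = -1057 (Z = -5 - 1052 = -1057)
y(F) = 16 - 14*F^(3/2) (y(F) = -14*F^(3/2) + 16 = 16 - 14*F^(3/2))
v = 210 - 784*√7 (v = (1251 - 1057) + (16 - 784*√7) = 194 + (16 - 784*√7) = 210 - 784*√7 ≈ -1864.3)
1/((v + 3060)*(-1238 + 2561) - 1836) = 1/(((210 - 784*√7) + 3060)*(-1238 + 2561) - 1836) = 1/((3270 - 784*√7)*1323 - 1836) = 1/((4326210 - 1037232*√7) - 1836) = 1/(4324374 - 1037232*√7)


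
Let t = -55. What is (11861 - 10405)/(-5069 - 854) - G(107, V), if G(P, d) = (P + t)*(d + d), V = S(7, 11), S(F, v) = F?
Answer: -4313400/5923 ≈ -728.25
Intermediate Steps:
V = 7
G(P, d) = 2*d*(-55 + P) (G(P, d) = (P - 55)*(d + d) = (-55 + P)*(2*d) = 2*d*(-55 + P))
(11861 - 10405)/(-5069 - 854) - G(107, V) = (11861 - 10405)/(-5069 - 854) - 2*7*(-55 + 107) = 1456/(-5923) - 2*7*52 = 1456*(-1/5923) - 1*728 = -1456/5923 - 728 = -4313400/5923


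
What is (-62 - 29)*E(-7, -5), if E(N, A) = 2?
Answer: -182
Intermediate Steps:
(-62 - 29)*E(-7, -5) = (-62 - 29)*2 = -91*2 = -182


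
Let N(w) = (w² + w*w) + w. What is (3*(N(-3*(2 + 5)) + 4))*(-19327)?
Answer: -50153565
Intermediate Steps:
N(w) = w + 2*w² (N(w) = (w² + w²) + w = 2*w² + w = w + 2*w²)
(3*(N(-3*(2 + 5)) + 4))*(-19327) = (3*((-3*(2 + 5))*(1 + 2*(-3*(2 + 5))) + 4))*(-19327) = (3*((-3*7)*(1 + 2*(-3*7)) + 4))*(-19327) = (3*(-21*(1 + 2*(-21)) + 4))*(-19327) = (3*(-21*(1 - 42) + 4))*(-19327) = (3*(-21*(-41) + 4))*(-19327) = (3*(861 + 4))*(-19327) = (3*865)*(-19327) = 2595*(-19327) = -50153565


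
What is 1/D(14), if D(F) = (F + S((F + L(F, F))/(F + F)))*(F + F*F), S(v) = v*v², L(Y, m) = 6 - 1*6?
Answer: 4/11865 ≈ 0.00033713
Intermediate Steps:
L(Y, m) = 0 (L(Y, m) = 6 - 6 = 0)
S(v) = v³
D(F) = (⅛ + F)*(F + F²) (D(F) = (F + ((F + 0)/(F + F))³)*(F + F*F) = (F + (F/((2*F)))³)*(F + F²) = (F + (F*(1/(2*F)))³)*(F + F²) = (F + (½)³)*(F + F²) = (F + ⅛)*(F + F²) = (⅛ + F)*(F + F²))
1/D(14) = 1/((⅛)*14*(1 + 8*14² + 9*14)) = 1/((⅛)*14*(1 + 8*196 + 126)) = 1/((⅛)*14*(1 + 1568 + 126)) = 1/((⅛)*14*1695) = 1/(11865/4) = 4/11865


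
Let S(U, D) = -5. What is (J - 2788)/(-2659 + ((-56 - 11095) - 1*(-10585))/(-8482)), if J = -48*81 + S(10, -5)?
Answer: 28334121/11276536 ≈ 2.5127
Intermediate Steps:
J = -3893 (J = -48*81 - 5 = -3888 - 5 = -3893)
(J - 2788)/(-2659 + ((-56 - 11095) - 1*(-10585))/(-8482)) = (-3893 - 2788)/(-2659 + ((-56 - 11095) - 1*(-10585))/(-8482)) = -6681/(-2659 + (-11151 + 10585)*(-1/8482)) = -6681/(-2659 - 566*(-1/8482)) = -6681/(-2659 + 283/4241) = -6681/(-11276536/4241) = -6681*(-4241/11276536) = 28334121/11276536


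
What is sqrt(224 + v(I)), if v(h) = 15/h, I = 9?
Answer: sqrt(2031)/3 ≈ 15.022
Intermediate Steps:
sqrt(224 + v(I)) = sqrt(224 + 15/9) = sqrt(224 + 15*(1/9)) = sqrt(224 + 5/3) = sqrt(677/3) = sqrt(2031)/3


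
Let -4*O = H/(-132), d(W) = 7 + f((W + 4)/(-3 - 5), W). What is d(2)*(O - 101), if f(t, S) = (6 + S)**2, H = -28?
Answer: -947069/132 ≈ -7174.8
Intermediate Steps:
d(W) = 7 + (6 + W)**2
O = -7/132 (O = -(-7)/(-132) = -(-7)*(-1)/132 = -1/4*7/33 = -7/132 ≈ -0.053030)
d(2)*(O - 101) = (7 + (6 + 2)**2)*(-7/132 - 101) = (7 + 8**2)*(-13339/132) = (7 + 64)*(-13339/132) = 71*(-13339/132) = -947069/132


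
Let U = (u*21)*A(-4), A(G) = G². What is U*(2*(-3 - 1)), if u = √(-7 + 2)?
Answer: -2688*I*√5 ≈ -6010.5*I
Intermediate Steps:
u = I*√5 (u = √(-5) = I*√5 ≈ 2.2361*I)
U = 336*I*√5 (U = ((I*√5)*21)*(-4)² = (21*I*√5)*16 = 336*I*√5 ≈ 751.32*I)
U*(2*(-3 - 1)) = (336*I*√5)*(2*(-3 - 1)) = (336*I*√5)*(2*(-4)) = (336*I*√5)*(-8) = -2688*I*√5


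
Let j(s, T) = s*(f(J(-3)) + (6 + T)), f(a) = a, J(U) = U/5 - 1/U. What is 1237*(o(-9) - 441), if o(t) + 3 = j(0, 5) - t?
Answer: -538095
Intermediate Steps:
J(U) = -1/U + U/5 (J(U) = U*(⅕) - 1/U = U/5 - 1/U = -1/U + U/5)
j(s, T) = s*(86/15 + T) (j(s, T) = s*((-1/(-3) + (⅕)*(-3)) + (6 + T)) = s*((-1*(-⅓) - ⅗) + (6 + T)) = s*((⅓ - ⅗) + (6 + T)) = s*(-4/15 + (6 + T)) = s*(86/15 + T))
o(t) = -3 - t (o(t) = -3 + ((1/15)*0*(86 + 15*5) - t) = -3 + ((1/15)*0*(86 + 75) - t) = -3 + ((1/15)*0*161 - t) = -3 + (0 - t) = -3 - t)
1237*(o(-9) - 441) = 1237*((-3 - 1*(-9)) - 441) = 1237*((-3 + 9) - 441) = 1237*(6 - 441) = 1237*(-435) = -538095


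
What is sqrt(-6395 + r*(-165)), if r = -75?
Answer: 2*sqrt(1495) ≈ 77.330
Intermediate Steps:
sqrt(-6395 + r*(-165)) = sqrt(-6395 - 75*(-165)) = sqrt(-6395 + 12375) = sqrt(5980) = 2*sqrt(1495)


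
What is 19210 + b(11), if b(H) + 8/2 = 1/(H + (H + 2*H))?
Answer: 845065/44 ≈ 19206.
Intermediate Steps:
b(H) = -4 + 1/(4*H) (b(H) = -4 + 1/(H + (H + 2*H)) = -4 + 1/(H + 3*H) = -4 + 1/(4*H))
19210 + b(11) = 19210 + (-4 + (¼)/11) = 19210 + (-4 + (¼)*(1/11)) = 19210 + (-4 + 1/44) = 19210 - 175/44 = 845065/44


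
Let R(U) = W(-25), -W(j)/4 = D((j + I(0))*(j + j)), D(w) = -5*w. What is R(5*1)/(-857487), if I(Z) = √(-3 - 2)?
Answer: -25000/857487 + 1000*I*√5/857487 ≈ -0.029155 + 0.0026077*I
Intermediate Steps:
I(Z) = I*√5 (I(Z) = √(-5) = I*√5)
W(j) = 40*j*(j + I*√5) (W(j) = -(-20)*(j + I*√5)*(j + j) = -(-20)*(j + I*√5)*(2*j) = -(-20)*2*j*(j + I*√5) = -(-40)*j*(j + I*√5) = 40*j*(j + I*√5))
R(U) = 25000 - 1000*I*√5 (R(U) = 40*(-25)*(-25 + I*√5) = 25000 - 1000*I*√5)
R(5*1)/(-857487) = (25000 - 1000*I*√5)/(-857487) = (25000 - 1000*I*√5)*(-1/857487) = -25000/857487 + 1000*I*√5/857487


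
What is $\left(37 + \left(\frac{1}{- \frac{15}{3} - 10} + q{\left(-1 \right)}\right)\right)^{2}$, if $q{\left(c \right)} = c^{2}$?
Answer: $\frac{323761}{225} \approx 1438.9$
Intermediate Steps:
$\left(37 + \left(\frac{1}{- \frac{15}{3} - 10} + q{\left(-1 \right)}\right)\right)^{2} = \left(37 + \left(\frac{1}{- \frac{15}{3} - 10} + \left(-1\right)^{2}\right)\right)^{2} = \left(37 + \left(\frac{1}{\left(-15\right) \frac{1}{3} - 10} + 1\right)\right)^{2} = \left(37 + \left(\frac{1}{-5 - 10} + 1\right)\right)^{2} = \left(37 + \left(\frac{1}{-15} + 1\right)\right)^{2} = \left(37 + \left(- \frac{1}{15} + 1\right)\right)^{2} = \left(37 + \frac{14}{15}\right)^{2} = \left(\frac{569}{15}\right)^{2} = \frac{323761}{225}$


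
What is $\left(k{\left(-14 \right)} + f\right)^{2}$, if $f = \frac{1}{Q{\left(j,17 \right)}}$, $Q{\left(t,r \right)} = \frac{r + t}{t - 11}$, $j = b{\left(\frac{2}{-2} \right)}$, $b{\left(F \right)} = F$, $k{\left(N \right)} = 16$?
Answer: $\frac{3721}{16} \approx 232.56$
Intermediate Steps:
$j = -1$ ($j = \frac{2}{-2} = 2 \left(- \frac{1}{2}\right) = -1$)
$Q{\left(t,r \right)} = \frac{r + t}{-11 + t}$
$f = - \frac{3}{4}$ ($f = \frac{1}{\frac{1}{-11 - 1} \left(17 - 1\right)} = \frac{1}{\frac{1}{-12} \cdot 16} = \frac{1}{\left(- \frac{1}{12}\right) 16} = \frac{1}{- \frac{4}{3}} = - \frac{3}{4} \approx -0.75$)
$\left(k{\left(-14 \right)} + f\right)^{2} = \left(16 - \frac{3}{4}\right)^{2} = \left(\frac{61}{4}\right)^{2} = \frac{3721}{16}$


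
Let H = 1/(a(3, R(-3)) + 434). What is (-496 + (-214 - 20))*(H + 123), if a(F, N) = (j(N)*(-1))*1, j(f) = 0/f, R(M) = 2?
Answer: -19484795/217 ≈ -89792.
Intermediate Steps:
j(f) = 0
a(F, N) = 0 (a(F, N) = (0*(-1))*1 = 0*1 = 0)
H = 1/434 (H = 1/(0 + 434) = 1/434 ≈ 0.0023041)
(-496 + (-214 - 20))*(H + 123) = (-496 + (-214 - 20))*(1/434 + 123) = (-496 - 234)*(53383/434) = -730*53383/434 = -19484795/217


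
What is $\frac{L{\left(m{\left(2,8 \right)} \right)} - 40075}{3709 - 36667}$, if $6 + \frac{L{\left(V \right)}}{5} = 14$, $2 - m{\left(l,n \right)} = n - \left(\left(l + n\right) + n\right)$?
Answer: $\frac{13345}{10986} \approx 1.2147$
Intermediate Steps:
$m{\left(l,n \right)} = 2 + l + n$ ($m{\left(l,n \right)} = 2 - \left(n - \left(\left(l + n\right) + n\right)\right) = 2 - \left(n - \left(l + 2 n\right)\right) = 2 - \left(- l - n\right) = 2 + \left(l + n\right) = 2 + l + n$)
$L{\left(V \right)} = 40$ ($L{\left(V \right)} = -30 + 5 \cdot 14 = -30 + 70 = 40$)
$\frac{L{\left(m{\left(2,8 \right)} \right)} - 40075}{3709 - 36667} = \frac{40 - 40075}{3709 - 36667} = - \frac{40035}{-32958} = \left(-40035\right) \left(- \frac{1}{32958}\right) = \frac{13345}{10986}$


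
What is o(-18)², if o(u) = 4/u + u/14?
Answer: 9025/3969 ≈ 2.2739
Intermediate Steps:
o(u) = 4/u + u/14 (o(u) = 4/u + u*(1/14) = 4/u + u/14)
o(-18)² = (4/(-18) + (1/14)*(-18))² = (4*(-1/18) - 9/7)² = (-2/9 - 9/7)² = (-95/63)² = 9025/3969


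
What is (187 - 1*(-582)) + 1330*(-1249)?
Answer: -1660401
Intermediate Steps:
(187 - 1*(-582)) + 1330*(-1249) = (187 + 582) - 1661170 = 769 - 1661170 = -1660401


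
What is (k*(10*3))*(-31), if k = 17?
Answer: -15810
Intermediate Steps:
(k*(10*3))*(-31) = (17*(10*3))*(-31) = (17*30)*(-31) = 510*(-31) = -15810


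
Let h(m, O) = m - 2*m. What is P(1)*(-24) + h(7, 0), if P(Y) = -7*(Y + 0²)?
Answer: 161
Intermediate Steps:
h(m, O) = -m
P(Y) = -7*Y (P(Y) = -7*(Y + 0) = -7*Y)
P(1)*(-24) + h(7, 0) = -7*1*(-24) - 1*7 = -7*(-24) - 7 = 168 - 7 = 161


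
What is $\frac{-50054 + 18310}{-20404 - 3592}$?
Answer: $\frac{7936}{5999} \approx 1.3229$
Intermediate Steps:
$\frac{-50054 + 18310}{-20404 - 3592} = - \frac{31744}{-23996} = \left(-31744\right) \left(- \frac{1}{23996}\right) = \frac{7936}{5999}$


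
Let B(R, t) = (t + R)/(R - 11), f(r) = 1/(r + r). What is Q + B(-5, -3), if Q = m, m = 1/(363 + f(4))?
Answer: 2921/5810 ≈ 0.50275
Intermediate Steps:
f(r) = 1/(2*r)
m = 8/2905 (m = 1/(363 + (½)/4) = 1/(363 + (½)*(¼)) = 1/(363 + ⅛) = 1/(2905/8) = 8/2905 ≈ 0.0027539)
B(R, t) = (R + t)/(-11 + R)
Q = 8/2905 ≈ 0.0027539
Q + B(-5, -3) = 8/2905 + (-5 - 3)/(-11 - 5) = 8/2905 - 8/(-16) = 8/2905 - 1/16*(-8) = 8/2905 + ½ = 2921/5810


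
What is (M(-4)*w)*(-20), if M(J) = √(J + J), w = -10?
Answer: 400*I*√2 ≈ 565.69*I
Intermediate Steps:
M(J) = √2*√J (M(J) = √(2*J) = √2*√J)
(M(-4)*w)*(-20) = ((√2*√(-4))*(-10))*(-20) = ((√2*(2*I))*(-10))*(-20) = ((2*I*√2)*(-10))*(-20) = -20*I*√2*(-20) = 400*I*√2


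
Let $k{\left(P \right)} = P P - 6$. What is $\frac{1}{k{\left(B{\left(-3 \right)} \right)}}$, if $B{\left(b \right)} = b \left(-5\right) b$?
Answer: $\frac{1}{2019} \approx 0.0004953$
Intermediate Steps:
$B{\left(b \right)} = - 5 b^{2}$ ($B{\left(b \right)} = - 5 b b = - 5 b^{2}$)
$k{\left(P \right)} = -6 + P^{2}$ ($k{\left(P \right)} = P^{2} - 6 = -6 + P^{2}$)
$\frac{1}{k{\left(B{\left(-3 \right)} \right)}} = \frac{1}{-6 + \left(- 5 \left(-3\right)^{2}\right)^{2}} = \frac{1}{-6 + \left(\left(-5\right) 9\right)^{2}} = \frac{1}{-6 + \left(-45\right)^{2}} = \frac{1}{-6 + 2025} = \frac{1}{2019}$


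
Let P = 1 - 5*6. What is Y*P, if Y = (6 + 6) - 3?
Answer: -261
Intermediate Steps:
Y = 9 (Y = 12 - 3 = 9)
P = -29 (P = 1 - 30 = -29)
Y*P = 9*(-29) = -261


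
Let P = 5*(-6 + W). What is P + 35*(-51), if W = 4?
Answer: -1795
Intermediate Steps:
P = -10 (P = 5*(-6 + 4) = 5*(-2) = -10)
P + 35*(-51) = -10 + 35*(-51) = -10 - 1785 = -1795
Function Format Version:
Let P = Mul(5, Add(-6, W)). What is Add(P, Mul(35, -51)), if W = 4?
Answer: -1795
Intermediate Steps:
P = -10 (P = Mul(5, Add(-6, 4)) = Mul(5, -2) = -10)
Add(P, Mul(35, -51)) = Add(-10, Mul(35, -51)) = Add(-10, -1785) = -1795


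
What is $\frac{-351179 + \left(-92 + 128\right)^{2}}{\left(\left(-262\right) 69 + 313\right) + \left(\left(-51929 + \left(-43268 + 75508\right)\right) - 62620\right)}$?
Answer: $\frac{349883}{100074} \approx 3.4962$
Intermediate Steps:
$\frac{-351179 + \left(-92 + 128\right)^{2}}{\left(\left(-262\right) 69 + 313\right) + \left(\left(-51929 + \left(-43268 + 75508\right)\right) - 62620\right)} = \frac{-351179 + 36^{2}}{\left(-18078 + 313\right) + \left(\left(-51929 + 32240\right) - 62620\right)} = \frac{-351179 + 1296}{-17765 - 82309} = - \frac{349883}{-17765 - 82309} = - \frac{349883}{-100074} = \left(-349883\right) \left(- \frac{1}{100074}\right) = \frac{349883}{100074}$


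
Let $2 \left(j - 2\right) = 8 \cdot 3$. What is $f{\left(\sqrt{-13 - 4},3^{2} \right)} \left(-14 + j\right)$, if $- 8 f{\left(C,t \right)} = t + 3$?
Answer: $0$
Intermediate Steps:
$j = 14$ ($j = 2 + \frac{8 \cdot 3}{2} = 2 + \frac{1}{2} \cdot 24 = 2 + 12 = 14$)
$f{\left(C,t \right)} = - \frac{3}{8} - \frac{t}{8}$ ($f{\left(C,t \right)} = - \frac{t + 3}{8} = - \frac{3 + t}{8} = - \frac{3}{8} - \frac{t}{8}$)
$f{\left(\sqrt{-13 - 4},3^{2} \right)} \left(-14 + j\right) = \left(- \frac{3}{8} - \frac{3^{2}}{8}\right) \left(-14 + 14\right) = \left(- \frac{3}{8} - \frac{9}{8}\right) 0 = \left(- \frac{3}{2}\right) 0 = 0$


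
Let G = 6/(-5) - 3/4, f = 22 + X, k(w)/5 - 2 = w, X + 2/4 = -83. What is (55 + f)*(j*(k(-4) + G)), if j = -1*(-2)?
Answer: 3107/20 ≈ 155.35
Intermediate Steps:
X = -167/2 (X = -½ - 83 = -167/2 ≈ -83.500)
k(w) = 10 + 5*w
f = -123/2 (f = 22 - 167/2 = -123/2 ≈ -61.500)
j = 2
G = -39/20 (G = 6*(-⅕) - 3*¼ = -6/5 - ¾ = -39/20 ≈ -1.9500)
(55 + f)*(j*(k(-4) + G)) = (55 - 123/2)*(2*((10 + 5*(-4)) - 39/20)) = -13*((10 - 20) - 39/20) = -13*(-10 - 39/20) = -13*(-239)/20 = -13/2*(-239/10) = 3107/20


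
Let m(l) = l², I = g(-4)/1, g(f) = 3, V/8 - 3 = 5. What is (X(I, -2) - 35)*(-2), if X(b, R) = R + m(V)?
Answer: -8118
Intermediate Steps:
V = 64 (V = 24 + 8*5 = 24 + 40 = 64)
I = 3 (I = 3/1 = 3*1 = 3)
X(b, R) = 4096 + R (X(b, R) = R + 64² = R + 4096 = 4096 + R)
(X(I, -2) - 35)*(-2) = ((4096 - 2) - 35)*(-2) = (4094 - 35)*(-2) = 4059*(-2) = -8118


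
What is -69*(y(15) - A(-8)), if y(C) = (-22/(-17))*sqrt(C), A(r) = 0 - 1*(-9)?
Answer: 621 - 1518*sqrt(15)/17 ≈ 275.17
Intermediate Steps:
A(r) = 9 (A(r) = 0 + 9 = 9)
y(C) = 22*sqrt(C)/17 (y(C) = (-22*(-1/17))*sqrt(C) = 22*sqrt(C)/17)
-69*(y(15) - A(-8)) = -69*(22*sqrt(15)/17 - 1*9) = -69*(22*sqrt(15)/17 - 9) = -69*(-9 + 22*sqrt(15)/17) = 621 - 1518*sqrt(15)/17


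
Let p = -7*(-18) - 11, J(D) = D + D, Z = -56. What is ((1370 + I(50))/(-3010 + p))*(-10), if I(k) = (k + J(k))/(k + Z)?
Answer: 2690/579 ≈ 4.6459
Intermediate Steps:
J(D) = 2*D
p = 115 (p = 126 - 11 = 115)
I(k) = 3*k/(-56 + k) (I(k) = (k + 2*k)/(k - 56) = (3*k)/(-56 + k) = 3*k/(-56 + k))
((1370 + I(50))/(-3010 + p))*(-10) = ((1370 + 3*50/(-56 + 50))/(-3010 + 115))*(-10) = ((1370 + 3*50/(-6))/(-2895))*(-10) = ((1370 + 3*50*(-1/6))*(-1/2895))*(-10) = ((1370 - 25)*(-1/2895))*(-10) = (1345*(-1/2895))*(-10) = -269/579*(-10) = 2690/579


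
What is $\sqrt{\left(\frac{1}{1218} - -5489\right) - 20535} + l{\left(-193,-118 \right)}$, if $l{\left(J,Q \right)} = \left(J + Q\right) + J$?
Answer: $-504 + \frac{i \sqrt{22321100886}}{1218} \approx -504.0 + 122.66 i$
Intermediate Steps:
$l{\left(J,Q \right)} = Q + 2 J$
$\sqrt{\left(\frac{1}{1218} - -5489\right) - 20535} + l{\left(-193,-118 \right)} = \sqrt{\left(\frac{1}{1218} - -5489\right) - 20535} + \left(-118 + 2 \left(-193\right)\right) = \sqrt{\left(\frac{1}{1218} + 5489\right) - 20535} - 504 = \sqrt{\frac{6685603}{1218} - 20535} - 504 = \sqrt{- \frac{18326027}{1218}} - 504 = \frac{i \sqrt{22321100886}}{1218} - 504 = -504 + \frac{i \sqrt{22321100886}}{1218}$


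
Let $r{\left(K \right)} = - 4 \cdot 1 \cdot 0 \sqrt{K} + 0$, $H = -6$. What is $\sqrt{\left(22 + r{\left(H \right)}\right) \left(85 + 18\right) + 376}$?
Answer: $\sqrt{2642} \approx 51.4$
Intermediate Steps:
$r{\left(K \right)} = 0$ ($r{\left(K \right)} = - 4 \cdot 0 \sqrt{K} + 0 = \left(-4\right) 0 + 0 = 0 + 0 = 0$)
$\sqrt{\left(22 + r{\left(H \right)}\right) \left(85 + 18\right) + 376} = \sqrt{\left(22 + 0\right) \left(85 + 18\right) + 376} = \sqrt{22 \cdot 103 + 376} = \sqrt{2266 + 376} = \sqrt{2642}$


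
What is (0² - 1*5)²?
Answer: 25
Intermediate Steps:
(0² - 1*5)² = (0 - 5)² = (-5)² = 25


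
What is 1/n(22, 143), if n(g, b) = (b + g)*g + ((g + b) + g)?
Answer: 1/3817 ≈ 0.00026199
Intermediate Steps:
n(g, b) = b + 2*g + g*(b + g) (n(g, b) = g*(b + g) + ((b + g) + g) = g*(b + g) + (b + 2*g) = b + 2*g + g*(b + g))
1/n(22, 143) = 1/(143 + 22**2 + 2*22 + 143*22) = 1/(143 + 484 + 44 + 3146) = 1/3817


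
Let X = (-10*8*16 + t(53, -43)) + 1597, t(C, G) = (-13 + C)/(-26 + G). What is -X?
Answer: -21833/69 ≈ -316.42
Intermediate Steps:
t(C, G) = (-13 + C)/(-26 + G)
X = 21833/69 (X = (-10*8*16 + (-13 + 53)/(-26 - 43)) + 1597 = (-80*16 + 40/(-69)) + 1597 = (-1280 - 1/69*40) + 1597 = (-1280 - 40/69) + 1597 = -88360/69 + 1597 = 21833/69 ≈ 316.42)
-X = -1*21833/69 = -21833/69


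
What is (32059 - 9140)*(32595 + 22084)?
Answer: 1253188001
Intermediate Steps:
(32059 - 9140)*(32595 + 22084) = 22919*54679 = 1253188001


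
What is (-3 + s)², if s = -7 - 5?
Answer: 225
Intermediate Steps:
s = -12
(-3 + s)² = (-3 - 12)² = (-15)² = 225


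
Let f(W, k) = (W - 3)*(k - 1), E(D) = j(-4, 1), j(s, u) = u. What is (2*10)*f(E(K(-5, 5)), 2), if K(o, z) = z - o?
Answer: -40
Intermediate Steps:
E(D) = 1
f(W, k) = (-1 + k)*(-3 + W) (f(W, k) = (-3 + W)*(-1 + k) = (-1 + k)*(-3 + W))
(2*10)*f(E(K(-5, 5)), 2) = (2*10)*(3 - 1*1 - 3*2 + 1*2) = 20*(3 - 1 - 6 + 2) = 20*(-2) = -40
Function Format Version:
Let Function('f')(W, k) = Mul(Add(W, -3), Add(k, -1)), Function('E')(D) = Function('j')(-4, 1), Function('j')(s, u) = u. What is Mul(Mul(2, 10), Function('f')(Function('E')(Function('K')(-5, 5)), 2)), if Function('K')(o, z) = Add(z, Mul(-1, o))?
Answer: -40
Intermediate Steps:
Function('E')(D) = 1
Function('f')(W, k) = Mul(Add(-1, k), Add(-3, W)) (Function('f')(W, k) = Mul(Add(-3, W), Add(-1, k)) = Mul(Add(-1, k), Add(-3, W)))
Mul(Mul(2, 10), Function('f')(Function('E')(Function('K')(-5, 5)), 2)) = Mul(Mul(2, 10), Add(3, Mul(-1, 1), Mul(-3, 2), Mul(1, 2))) = Mul(20, Add(3, -1, -6, 2)) = Mul(20, -2) = -40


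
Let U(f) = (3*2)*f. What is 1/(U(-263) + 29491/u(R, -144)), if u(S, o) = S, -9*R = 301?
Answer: -43/105771 ≈ -0.00040654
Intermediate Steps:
R = -301/9 (R = -1/9*301 = -301/9 ≈ -33.444)
U(f) = 6*f
1/(U(-263) + 29491/u(R, -144)) = 1/(6*(-263) + 29491/(-301/9)) = 1/(-1578 + 29491*(-9/301)) = 1/(-1578 - 37917/43) = 1/(-105771/43) = -43/105771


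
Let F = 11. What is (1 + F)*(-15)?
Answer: -180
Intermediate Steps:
(1 + F)*(-15) = (1 + 11)*(-15) = 12*(-15) = -180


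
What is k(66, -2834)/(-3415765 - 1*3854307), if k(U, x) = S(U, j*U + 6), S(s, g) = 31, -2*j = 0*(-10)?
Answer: -31/7270072 ≈ -4.2641e-6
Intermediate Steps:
j = 0 (j = -0*(-10) = -½*0 = 0)
k(U, x) = 31
k(66, -2834)/(-3415765 - 1*3854307) = 31/(-3415765 - 1*3854307) = 31/(-3415765 - 3854307) = 31/(-7270072) = 31*(-1/7270072) = -31/7270072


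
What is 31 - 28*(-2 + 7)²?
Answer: -669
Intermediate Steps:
31 - 28*(-2 + 7)² = 31 - 28*5² = 31 - 28*25 = 31 - 700 = -669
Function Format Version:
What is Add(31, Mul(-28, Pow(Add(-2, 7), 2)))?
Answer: -669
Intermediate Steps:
Add(31, Mul(-28, Pow(Add(-2, 7), 2))) = Add(31, Mul(-28, Pow(5, 2))) = Add(31, Mul(-28, 25)) = Add(31, -700) = -669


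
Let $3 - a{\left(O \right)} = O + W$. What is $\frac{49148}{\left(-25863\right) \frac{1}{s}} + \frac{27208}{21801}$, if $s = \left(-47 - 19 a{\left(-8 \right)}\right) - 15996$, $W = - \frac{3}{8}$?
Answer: $\frac{11614639033253}{375892842} \approx 30899.0$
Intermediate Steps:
$W = - \frac{3}{8}$ ($W = \left(-3\right) \frac{1}{8} = - \frac{3}{8} \approx -0.375$)
$a{\left(O \right)} = \frac{27}{8} - O$ ($a{\left(O \right)} = 3 - \left(O - \frac{3}{8}\right) = 3 - \left(- \frac{3}{8} + O\right) = \frac{27}{8} - O$)
$s = - \frac{130073}{8}$ ($s = \left(-47 - 19 \left(\frac{27}{8} - -8\right)\right) - 15996 = \left(-47 - 19 \left(\frac{27}{8} + 8\right)\right) - 15996 = \left(-47 - \frac{1729}{8}\right) - 15996 = - \frac{2105}{8} - 15996 = - \frac{130073}{8} \approx -16259.0$)
$\frac{49148}{\left(-25863\right) \frac{1}{s}} + \frac{27208}{21801} = \frac{49148}{\left(-25863\right) \frac{1}{- \frac{130073}{8}}} + \frac{27208}{21801} = \frac{49148}{\left(-25863\right) \left(- \frac{8}{130073}\right)} + 27208 \cdot \frac{1}{21801} = \frac{49148}{\frac{206904}{130073}} + \frac{27208}{21801} = 49148 \cdot \frac{130073}{206904} + \frac{27208}{21801} = \frac{1598206951}{51726} + \frac{27208}{21801} = \frac{11614639033253}{375892842}$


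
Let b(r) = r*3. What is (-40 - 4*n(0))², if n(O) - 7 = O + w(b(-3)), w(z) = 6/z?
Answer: 38416/9 ≈ 4268.4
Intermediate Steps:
b(r) = 3*r
n(O) = 19/3 + O (n(O) = 7 + (O + 6/((3*(-3)))) = 7 + (O + 6/(-9)) = 7 + (O + 6*(-⅑)) = 7 + (O - ⅔) = 7 + (-⅔ + O) = 19/3 + O)
(-40 - 4*n(0))² = (-40 - 4*(19/3 + 0))² = (-40 - 4*19/3)² = (-40 - 76/3)² = (-196/3)² = 38416/9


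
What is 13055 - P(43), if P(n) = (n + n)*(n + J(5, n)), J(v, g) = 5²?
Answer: 7207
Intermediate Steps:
J(v, g) = 25
P(n) = 2*n*(25 + n) (P(n) = (n + n)*(n + 25) = (2*n)*(25 + n) = 2*n*(25 + n))
13055 - P(43) = 13055 - 2*43*(25 + 43) = 13055 - 2*43*68 = 13055 - 1*5848 = 13055 - 5848 = 7207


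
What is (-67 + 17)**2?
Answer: 2500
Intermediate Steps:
(-67 + 17)**2 = (-50)**2 = 2500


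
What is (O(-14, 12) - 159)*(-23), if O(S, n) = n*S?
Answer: 7521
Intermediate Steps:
O(S, n) = S*n
(O(-14, 12) - 159)*(-23) = (-14*12 - 159)*(-23) = (-168 - 159)*(-23) = -327*(-23) = 7521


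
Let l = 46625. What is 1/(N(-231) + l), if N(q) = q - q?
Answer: 1/46625 ≈ 2.1448e-5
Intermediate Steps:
N(q) = 0
1/(N(-231) + l) = 1/(0 + 46625) = 1/46625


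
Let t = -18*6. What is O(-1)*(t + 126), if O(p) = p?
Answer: -18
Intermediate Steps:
t = -108
O(-1)*(t + 126) = -(-108 + 126) = -1*18 = -18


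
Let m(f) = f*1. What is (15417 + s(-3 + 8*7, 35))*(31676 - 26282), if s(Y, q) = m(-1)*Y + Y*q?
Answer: 92879286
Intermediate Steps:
m(f) = f
s(Y, q) = -Y + Y*q
(15417 + s(-3 + 8*7, 35))*(31676 - 26282) = (15417 + (-3 + 8*7)*(-1 + 35))*(31676 - 26282) = (15417 + (-3 + 56)*34)*5394 = (15417 + 53*34)*5394 = (15417 + 1802)*5394 = 17219*5394 = 92879286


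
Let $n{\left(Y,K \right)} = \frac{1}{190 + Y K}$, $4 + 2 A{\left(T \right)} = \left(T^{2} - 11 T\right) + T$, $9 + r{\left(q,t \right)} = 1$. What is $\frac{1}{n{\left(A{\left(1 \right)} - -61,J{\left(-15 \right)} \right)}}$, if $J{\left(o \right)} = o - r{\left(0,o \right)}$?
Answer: $- \frac{383}{2} \approx -191.5$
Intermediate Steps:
$r{\left(q,t \right)} = -8$ ($r{\left(q,t \right)} = -9 + 1 = -8$)
$A{\left(T \right)} = -2 + \frac{T^{2}}{2} - 5 T$ ($A{\left(T \right)} = -2 + \frac{\left(T^{2} - 11 T\right) + T}{2} = -2 + \frac{T^{2} - 10 T}{2} = -2 + \left(\frac{T^{2}}{2} - 5 T\right) = -2 + \frac{T^{2}}{2} - 5 T$)
$J{\left(o \right)} = 8 + o$ ($J{\left(o \right)} = o - -8 = o + 8 = 8 + o$)
$n{\left(Y,K \right)} = \frac{1}{190 + K Y}$
$\frac{1}{n{\left(A{\left(1 \right)} - -61,J{\left(-15 \right)} \right)}} = \frac{1}{\frac{1}{190 + \left(8 - 15\right) \left(\left(-2 + \frac{1^{2}}{2} - 5\right) - -61\right)}} = \frac{1}{\frac{1}{190 - 7 \left(\left(-2 + \frac{1}{2} \cdot 1 - 5\right) + 61\right)}} = \frac{1}{\frac{1}{190 - 7 \left(\left(-2 + \frac{1}{2} - 5\right) + 61\right)}} = \frac{1}{\frac{1}{190 - 7 \left(- \frac{13}{2} + 61\right)}} = \frac{1}{\frac{1}{190 - \frac{763}{2}}} = \frac{1}{\frac{1}{- \frac{383}{2}}} = \frac{1}{- \frac{2}{383}} = - \frac{383}{2}$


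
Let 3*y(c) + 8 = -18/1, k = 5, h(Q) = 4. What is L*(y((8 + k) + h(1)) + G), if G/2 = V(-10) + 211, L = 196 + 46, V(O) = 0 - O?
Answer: 314600/3 ≈ 1.0487e+5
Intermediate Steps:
V(O) = -O
y(c) = -26/3 (y(c) = -8/3 + (-18/1)/3 = -8/3 + (-18*1)/3 = -8/3 + (⅓)*(-18) = -8/3 - 6 = -26/3)
L = 242
G = 442 (G = 2*(-1*(-10) + 211) = 2*(10 + 211) = 2*221 = 442)
L*(y((8 + k) + h(1)) + G) = 242*(-26/3 + 442) = 242*(1300/3) = 314600/3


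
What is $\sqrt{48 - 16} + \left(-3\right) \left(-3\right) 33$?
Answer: $297 + 4 \sqrt{2} \approx 302.66$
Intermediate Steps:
$\sqrt{48 - 16} + \left(-3\right) \left(-3\right) 33 = \sqrt{32} + 9 \cdot 33 = 4 \sqrt{2} + 297 = 297 + 4 \sqrt{2}$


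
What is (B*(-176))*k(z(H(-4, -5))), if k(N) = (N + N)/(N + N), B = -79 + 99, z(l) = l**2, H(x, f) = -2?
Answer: -3520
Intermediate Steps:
B = 20
k(N) = 1 (k(N) = (2*N)/((2*N)) = (2*N)*(1/(2*N)) = 1)
(B*(-176))*k(z(H(-4, -5))) = (20*(-176))*1 = -3520*1 = -3520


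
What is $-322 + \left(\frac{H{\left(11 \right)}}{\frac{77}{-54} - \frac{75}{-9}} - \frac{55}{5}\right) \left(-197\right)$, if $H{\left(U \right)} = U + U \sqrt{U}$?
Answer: $\frac{571167}{373} - \frac{117018 \sqrt{11}}{373} \approx 490.78$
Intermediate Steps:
$H{\left(U \right)} = U + U^{\frac{3}{2}}$
$-322 + \left(\frac{H{\left(11 \right)}}{\frac{77}{-54} - \frac{75}{-9}} - \frac{55}{5}\right) \left(-197\right) = -322 + \left(\frac{11 + 11^{\frac{3}{2}}}{\frac{77}{-54} - \frac{75}{-9}} - \frac{55}{5}\right) \left(-197\right) = -322 + \left(\frac{11 + 11 \sqrt{11}}{77 \left(- \frac{1}{54}\right) - - \frac{25}{3}} - 11\right) \left(-197\right) = -322 + \left(\frac{11 + 11 \sqrt{11}}{- \frac{77}{54} + \frac{25}{3}} - 11\right) \left(-197\right) = -322 + \left(\frac{11 + 11 \sqrt{11}}{\frac{373}{54}} - 11\right) \left(-197\right) = -322 + \left(\left(11 + 11 \sqrt{11}\right) \frac{54}{373} - 11\right) \left(-197\right) = -322 + \left(\left(\frac{594}{373} + \frac{594 \sqrt{11}}{373}\right) - 11\right) \left(-197\right) = -322 + \left(- \frac{3509}{373} + \frac{594 \sqrt{11}}{373}\right) \left(-197\right) = -322 + \left(\frac{691273}{373} - \frac{117018 \sqrt{11}}{373}\right) = \frac{571167}{373} - \frac{117018 \sqrt{11}}{373}$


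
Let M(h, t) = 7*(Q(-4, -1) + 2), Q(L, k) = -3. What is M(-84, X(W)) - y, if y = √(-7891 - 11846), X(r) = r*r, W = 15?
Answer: -7 - 3*I*√2193 ≈ -7.0 - 140.49*I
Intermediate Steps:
X(r) = r²
y = 3*I*√2193 (y = √(-19737) = 3*I*√2193 ≈ 140.49*I)
M(h, t) = -7 (M(h, t) = 7*(-3 + 2) = 7*(-1) = -7)
M(-84, X(W)) - y = -7 - 3*I*√2193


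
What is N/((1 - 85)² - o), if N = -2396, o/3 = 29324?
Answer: 599/20229 ≈ 0.029611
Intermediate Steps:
o = 87972 (o = 3*29324 = 87972)
N/((1 - 85)² - o) = -2396/((1 - 85)² - 1*87972) = -2396/((-84)² - 87972) = -2396/(7056 - 87972) = -2396/(-80916) = -2396*(-1/80916) = 599/20229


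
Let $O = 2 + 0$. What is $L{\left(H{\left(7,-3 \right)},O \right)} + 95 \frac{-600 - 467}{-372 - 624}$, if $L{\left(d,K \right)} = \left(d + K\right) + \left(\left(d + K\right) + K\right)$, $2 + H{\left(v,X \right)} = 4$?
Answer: $\frac{111325}{996} \approx 111.77$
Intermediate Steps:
$O = 2$
$H{\left(v,X \right)} = 2$ ($H{\left(v,X \right)} = -2 + 4 = 2$)
$L{\left(d,K \right)} = 2 d + 3 K$ ($L{\left(d,K \right)} = \left(K + d\right) + \left(\left(K + d\right) + K\right) = \left(K + d\right) + \left(d + 2 K\right) = 2 d + 3 K$)
$L{\left(H{\left(7,-3 \right)},O \right)} + 95 \frac{-600 - 467}{-372 - 624} = \left(2 \cdot 2 + 3 \cdot 2\right) + 95 \frac{-600 - 467}{-372 - 624} = \left(4 + 6\right) + 95 \left(- \frac{1067}{-996}\right) = 10 + 95 \left(\left(-1067\right) \left(- \frac{1}{996}\right)\right) = 10 + 95 \cdot \frac{1067}{996} = 10 + \frac{101365}{996} = \frac{111325}{996}$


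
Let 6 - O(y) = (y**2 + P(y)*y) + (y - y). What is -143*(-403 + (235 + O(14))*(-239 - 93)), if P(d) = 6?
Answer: -1793935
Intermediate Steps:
O(y) = 6 - y**2 - 6*y (O(y) = 6 - ((y**2 + 6*y) + (y - y)) = 6 - ((y**2 + 6*y) + 0) = 6 - (y**2 + 6*y) = 6 + (-y**2 - 6*y) = 6 - y**2 - 6*y)
-143*(-403 + (235 + O(14))*(-239 - 93)) = -143*(-403 + (235 + (6 - 1*14**2 - 6*14))*(-239 - 93)) = -143*(-403 + (235 + (6 - 1*196 - 84))*(-332)) = -143*(-403 + (235 + (6 - 196 - 84))*(-332)) = -143*(-403 + (235 - 274)*(-332)) = -143*(-403 - 39*(-332)) = -143*(-403 + 12948) = -143*12545 = -1793935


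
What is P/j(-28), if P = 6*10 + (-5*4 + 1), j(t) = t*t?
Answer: 41/784 ≈ 0.052296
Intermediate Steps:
j(t) = t**2
P = 41 (P = 60 + (-20 + 1) = 60 - 19 = 41)
P/j(-28) = 41/((-28)**2) = 41/784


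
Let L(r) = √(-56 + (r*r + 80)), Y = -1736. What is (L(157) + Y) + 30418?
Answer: 28682 + √24673 ≈ 28839.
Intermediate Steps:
L(r) = √(24 + r²) (L(r) = √(-56 + (r² + 80)) = √(-56 + (80 + r²)) = √(24 + r²))
(L(157) + Y) + 30418 = (√(24 + 157²) - 1736) + 30418 = (√(24 + 24649) - 1736) + 30418 = (√24673 - 1736) + 30418 = (-1736 + √24673) + 30418 = 28682 + √24673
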